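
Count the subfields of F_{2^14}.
F_{2^14} has 4 subfields

The subfields of F_{p^n} are exactly the fields F_{p^d} for d | n (each is the fixed field of the unique index-d subgroup of Gal(F_{p^n}/F_p) ≅ Z/nZ). The divisors of n = 14 are {1, 2, 7, 14}, giving 4 subfields: F_{2^1}, F_{2^2}, F_{2^7}, F_{2^14}.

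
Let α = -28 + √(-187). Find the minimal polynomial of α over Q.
m_α(x) = x^2 + 56x + 971

From α + 28 = √(-187), squaring gives (α + 28)^2 = -187, i.e. α^2 + 56α + 784 = -187, so α^2 + 56α + 971 = 0. The discriminant of x^2 + 56x + 971 is (56)^2 - 4·(971) = 3136 - 3884 = -748, and 4·(-187) is not a perfect square in Q since -187 is squarefree and ≠ 1. Hence x^2 + 56x + 971 is irreducible over Q and is the minimal polynomial of α.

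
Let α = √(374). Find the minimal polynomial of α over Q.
m_α(x) = x^2 - 374

α satisfies α^2 - 374 = 0, so x^2 - 374 annihilates α. Since d = 374 is squarefree and ≠ 1, it is not a perfect square in Q, so x^2 - 374 has no rational root and is therefore irreducible over Q (a degree-2 polynomial over a field is irreducible iff it has no root). Hence m_α(x) = x^2 - 374.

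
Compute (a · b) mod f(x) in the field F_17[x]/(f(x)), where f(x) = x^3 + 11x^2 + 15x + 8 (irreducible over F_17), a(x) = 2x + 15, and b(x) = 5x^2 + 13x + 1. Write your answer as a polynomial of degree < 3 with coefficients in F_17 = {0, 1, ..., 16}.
a · b ≡ 8x^2 + 13x + 3 (mod f(x))

Multiply in F_17[x]: a(x)·b(x) = (2x + 15)·(5x^2 + 13x + 1) = 10x^3 + 16x^2 + 10x + 15. This has degree ≥ 3, so divide by f(x) over F_17: 10x^3 + 16x^2 + 10x + 15 = (10)·(x^3 + 11x^2 + 15x + 8) + (8x^2 + 13x + 3). Hence a·b ≡ 8x^2 + 13x + 3 (mod f). (F_17[x]/(f) is a field with 17^3 = 4913 elements since f is irreducible of degree 3.)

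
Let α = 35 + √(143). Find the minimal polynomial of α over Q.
m_α(x) = x^2 - 70x + 1082

From α - 35 = √(143), squaring gives (α - 35)^2 = 143, i.e. α^2 - 70α + 1225 = 143, so α^2 - 70α + 1082 = 0. The discriminant of x^2 - 70x + 1082 is (-70)^2 - 4·(1082) = 4900 - 4328 = 572, and 4·(143) is not a perfect square in Q since 143 is squarefree and ≠ 1. Hence x^2 - 70x + 1082 is irreducible over Q and is the minimal polynomial of α.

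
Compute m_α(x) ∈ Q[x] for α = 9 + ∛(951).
m_α(x) = x^3 - 27x^2 + 243x - 1680

Set β = α - 9 = ∛(951), so β^3 = 951. Then (α - 9)^3 - 951 = 0, i.e. α is a root of g(x) = (x - 9)^3 - 951 = x^3 - 27x^2 + 243x - 1680. Since g(x) = h(x - 9) where h(x) = x^3 - 951, and h is irreducible over Q (because 951 is not a perfect cube, so h has no rational root, and a monic cubic with no rational root is irreducible), g is also irreducible (irreducibility is preserved under the substitution x → x - 9). Hence m_α(x) = x^3 - 27x^2 + 243x - 1680.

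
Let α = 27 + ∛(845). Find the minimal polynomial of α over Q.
m_α(x) = x^3 - 81x^2 + 2187x - 20528

Set β = α - 27 = ∛(845), so β^3 = 845. Then (α - 27)^3 - 845 = 0, i.e. α is a root of g(x) = (x - 27)^3 - 845 = x^3 - 81x^2 + 2187x - 20528. Since g(x) = h(x - 27) where h(x) = x^3 - 845, and h is irreducible over Q (because 845 is not a perfect cube, so h has no rational root, and a monic cubic with no rational root is irreducible), g is also irreducible (irreducibility is preserved under the substitution x → x - 27). Hence m_α(x) = x^3 - 81x^2 + 2187x - 20528.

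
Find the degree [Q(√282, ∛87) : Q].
[Q(√282, ∛87) : Q] = 6

Let L = Q(√282, ∛87). Since Q(√282) ⊂ L and [Q(√282):Q] = 2, the tower law gives 2 | [L:Q]. Likewise Q(∛87) ⊂ L with [Q(∛87):Q] = 3 (because 87 is not a perfect cube), so 3 | [L:Q]. As gcd(2,3) = 1, [L:Q] is divisible by 6. Conversely L is generated over Q by √282 and ∛87, so [L:Q] ≤ 2·3 = 6. Therefore [Q(√282, ∛87) : Q] = 6.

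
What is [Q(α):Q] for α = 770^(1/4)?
[Q(α):Q] = 4

α is a root of x^4 - 770. By Eisenstein's criterion at the prime p = 2 (which divides the constant term 770 but p^2 = 4 does not, since 770 is squarefree), x^4 - 770 is irreducible over Q. Hence [Q(α):Q] = 4.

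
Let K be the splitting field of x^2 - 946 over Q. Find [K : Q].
[K : Q] = 2

f(x) = x^2 - 946 factors as (x - √946)(x + √946). The splitting field is K = Q(√946). Since 946 is squarefree and > 1, it is not a perfect square, so x^2 - 946 is irreducible over Q and [Q(√946) : Q] = 2. Hence [K : Q] = 2.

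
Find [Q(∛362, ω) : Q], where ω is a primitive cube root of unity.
[Q(∛362, ω) : Q] = 6

[Q(∛362):Q] = 3 (min poly x^3 - 362, irreducible since 362 is not a perfect cube). [Q(ω):Q] = 2 (min poly x^2 + x + 1). Since Q(∛362) ⊂ R and ω ∉ R, we have ω ∉ Q(∛362), so x^2 + x + 1 remains irreducible over Q(∛362) and [Q(∛362, ω) : Q(∛362)] = 2. By the tower law, [Q(∛362, ω) : Q] = 3 · 2 = 6. (In fact Q(∛362, ω) is the splitting field of x^3 - 362 over Q.)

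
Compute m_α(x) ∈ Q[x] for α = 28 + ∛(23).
m_α(x) = x^3 - 84x^2 + 2352x - 21975

Set β = α - 28 = ∛(23), so β^3 = 23. Then (α - 28)^3 - 23 = 0, i.e. α is a root of g(x) = (x - 28)^3 - 23 = x^3 - 84x^2 + 2352x - 21975. Since g(x) = h(x - 28) where h(x) = x^3 - 23, and h is irreducible over Q (because 23 is not a perfect cube, so h has no rational root, and a monic cubic with no rational root is irreducible), g is also irreducible (irreducibility is preserved under the substitution x → x - 28). Hence m_α(x) = x^3 - 84x^2 + 2352x - 21975.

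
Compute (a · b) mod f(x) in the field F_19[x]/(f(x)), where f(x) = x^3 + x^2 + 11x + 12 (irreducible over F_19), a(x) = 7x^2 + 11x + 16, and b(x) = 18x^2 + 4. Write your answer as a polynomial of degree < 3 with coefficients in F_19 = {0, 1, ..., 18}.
a · b ≡ 17x^2 + x + 17 (mod f(x))

Multiply in F_19[x]: a(x)·b(x) = (7x^2 + 11x + 16)·(18x^2 + 4) = 12x^4 + 8x^3 + 12x^2 + 6x + 7. This has degree ≥ 3, so divide by f(x) over F_19: 12x^4 + 8x^3 + 12x^2 + 6x + 7 = (12x + 15)·(x^3 + x^2 + 11x + 12) + (17x^2 + x + 17). Hence a·b ≡ 17x^2 + x + 17 (mod f). (F_19[x]/(f) is a field with 19^3 = 6859 elements since f is irreducible of degree 3.)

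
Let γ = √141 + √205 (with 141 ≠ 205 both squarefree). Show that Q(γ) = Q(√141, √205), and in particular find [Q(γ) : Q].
[Q(γ) : Q] = 4 (equivalently, Q(γ) = Q(√141, √205))

Obviously Q(γ) ⊆ Q(√141, √205), and [Q(√141, √205):Q] = 4 (since 141, 205 are distinct squarefree integers > 1 with 28905 not a perfect square). To show equality we compute the minimal polynomial of γ. From γ = √141 + √205: γ^2 = 141 + 2√(28905) + 205 = 346 + 2√(28905), so γ^2 - 346 = 2√(28905); squaring, (γ^2 - 346)^2 = 4·28905, i.e. γ^4 - 692γ^2 + 119716 - 115620 = 0, i.e. γ^4 - 692γ^2 + 4096 = 0. So γ is a root of x^4 - 692x^2 + 4096. This polynomial is irreducible over Q: it has no rational root (each ±√141 ± √205 is irrational), and any factorization into two quadratics over Q would force √(28905) ∈ Q (pairing opposite roots) or √141, √205 ∈ Q (other pairings), all impossible. Hence [Q(γ):Q] = 4 = [Q(√141, √205):Q], so Q(γ) = Q(√141, √205).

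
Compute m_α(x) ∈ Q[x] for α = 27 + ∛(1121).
m_α(x) = x^3 - 81x^2 + 2187x - 20804

Set β = α - 27 = ∛(1121), so β^3 = 1121. Then (α - 27)^3 - 1121 = 0, i.e. α is a root of g(x) = (x - 27)^3 - 1121 = x^3 - 81x^2 + 2187x - 20804. Since g(x) = h(x - 27) where h(x) = x^3 - 1121, and h is irreducible over Q (because 1121 is not a perfect cube, so h has no rational root, and a monic cubic with no rational root is irreducible), g is also irreducible (irreducibility is preserved under the substitution x → x - 27). Hence m_α(x) = x^3 - 81x^2 + 2187x - 20804.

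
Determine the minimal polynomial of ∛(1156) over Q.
m_α(x) = x^3 - 1156

α satisfies α^3 = 1156, so x^3 - 1156 annihilates α. By the rational root test, a rational root p/q (in lowest terms) of x^3 - 1156 would satisfy p^3 = 1156 q^3, forcing q = 1 and p^3 = 1156; but 1156 is not a perfect cube, contradiction. A monic cubic over Q with no rational root is irreducible (any nontrivial factorization would include a linear factor). Hence x^3 - 1156 is the minimal polynomial of α, and in particular [Q(α):Q] = 3.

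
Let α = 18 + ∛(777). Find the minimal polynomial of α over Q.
m_α(x) = x^3 - 54x^2 + 972x - 6609

Set β = α - 18 = ∛(777), so β^3 = 777. Then (α - 18)^3 - 777 = 0, i.e. α is a root of g(x) = (x - 18)^3 - 777 = x^3 - 54x^2 + 972x - 6609. Since g(x) = h(x - 18) where h(x) = x^3 - 777, and h is irreducible over Q (because 777 is not a perfect cube, so h has no rational root, and a monic cubic with no rational root is irreducible), g is also irreducible (irreducibility is preserved under the substitution x → x - 18). Hence m_α(x) = x^3 - 54x^2 + 972x - 6609.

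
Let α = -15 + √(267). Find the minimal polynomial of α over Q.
m_α(x) = x^2 + 30x - 42

From α + 15 = √(267), squaring gives (α + 15)^2 = 267, i.e. α^2 + 30α + 225 = 267, so α^2 + 30α - 42 = 0. The discriminant of x^2 + 30x - 42 is (30)^2 - 4·(-42) = 900 + 168 = 1068, and 4·(267) is not a perfect square in Q since 267 is squarefree and ≠ 1. Hence x^2 + 30x - 42 is irreducible over Q and is the minimal polynomial of α.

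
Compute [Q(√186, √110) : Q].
[Q(√186, √110) : Q] = 4

[Q(√186):Q] = 2 (min poly x^2 - 186, irreducible since 186 is squarefree > 1). For the top step, suppose √110 ∈ Q(√186), say √110 = c + d√186 with c, d ∈ Q. Squaring: 110 = c^2 + 186d^2 + 2cd√186. Since √186 ∉ Q this forces 2cd = 0. If d = 0 then √110 = c ∈ Q, contradicting 110 squarefree > 1. If c = 0 then 110 = 186d^2, so 186·110 = (186d)^2 is a perfect square in Q — but 186·110 = 20460 is not a perfect square (since 186 and 110 are distinct squarefree integers). Contradiction. Hence √110 ∉ Q(√186), so x^2 - 110 stays irreducible over Q(√186) and [Q(√186, √110) : Q(√186)] = 2. By the tower law, [Q(√186, √110) : Q] = 2 · 2 = 4.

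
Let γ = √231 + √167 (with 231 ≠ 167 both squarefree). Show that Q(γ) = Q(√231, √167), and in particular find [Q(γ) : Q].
[Q(γ) : Q] = 4 (equivalently, Q(γ) = Q(√231, √167))

Obviously Q(γ) ⊆ Q(√231, √167), and [Q(√231, √167):Q] = 4 (since 231, 167 are distinct squarefree integers > 1 with 38577 not a perfect square). To show equality we compute the minimal polynomial of γ. From γ = √231 + √167: γ^2 = 231 + 2√(38577) + 167 = 398 + 2√(38577), so γ^2 - 398 = 2√(38577); squaring, (γ^2 - 398)^2 = 4·38577, i.e. γ^4 - 796γ^2 + 158404 - 154308 = 0, i.e. γ^4 - 796γ^2 + 4096 = 0. So γ is a root of x^4 - 796x^2 + 4096. This polynomial is irreducible over Q: it has no rational root (each ±√231 ± √167 is irrational), and any factorization into two quadratics over Q would force √(38577) ∈ Q (pairing opposite roots) or √231, √167 ∈ Q (other pairings), all impossible. Hence [Q(γ):Q] = 4 = [Q(√231, √167):Q], so Q(γ) = Q(√231, √167).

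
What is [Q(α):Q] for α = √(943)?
[Q(α):Q] = 2

[Q(α):Q] equals the degree of the minimal polynomial of α. Here α^2 = 943 and x^2 - 943 is irreducible (d = 943 is squarefree, ≠ 1, hence not a square), so deg(m_α) = 2. Thus [Q(α):Q] = 2.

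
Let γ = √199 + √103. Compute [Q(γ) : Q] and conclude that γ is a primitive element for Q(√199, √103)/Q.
[Q(γ) : Q] = 4 (equivalently, Q(γ) = Q(√199, √103))

Obviously Q(γ) ⊆ Q(√199, √103), and [Q(√199, √103):Q] = 4 (since 199, 103 are distinct squarefree integers > 1 with 20497 not a perfect square). To show equality we compute the minimal polynomial of γ. From γ = √199 + √103: γ^2 = 199 + 2√(20497) + 103 = 302 + 2√(20497), so γ^2 - 302 = 2√(20497); squaring, (γ^2 - 302)^2 = 4·20497, i.e. γ^4 - 604γ^2 + 91204 - 81988 = 0, i.e. γ^4 - 604γ^2 + 9216 = 0. So γ is a root of x^4 - 604x^2 + 9216. This polynomial is irreducible over Q: it has no rational root (each ±√199 ± √103 is irrational), and any factorization into two quadratics over Q would force √(20497) ∈ Q (pairing opposite roots) or √199, √103 ∈ Q (other pairings), all impossible. Hence [Q(γ):Q] = 4 = [Q(√199, √103):Q], so Q(γ) = Q(√199, √103).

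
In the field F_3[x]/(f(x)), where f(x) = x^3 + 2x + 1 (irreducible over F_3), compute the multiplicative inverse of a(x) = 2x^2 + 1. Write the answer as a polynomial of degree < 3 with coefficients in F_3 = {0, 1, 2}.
a(x)^(-1) ≡ x (mod f(x))

Since f is irreducible over F_3, F_3[x]/(f) is a field and a(x) ≠ 0 has an inverse. Apply the extended Euclidean algorithm to f(x) and a(x) in F_3[x]: f(x) = (2x)·a(x) + (1). The last nonzero remainder is the constant 1 = gcd(f, a) in F_3. Back-substituting through the division chain expresses 1 = s(x)·a(x) + t(x)·f(x) with s(x) ≡ x (mod f), so a(x)^(-1) ≡ s(x) = x (mod f). Check: (2x^2 + 1)·(x) = 2x^3 + x ≡ 1 (mod x^3 + 2x + 1).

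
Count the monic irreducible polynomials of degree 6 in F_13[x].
There are 804076 monic irreducible polynomials of degree 6 over F_13

Each element of F_{13^6} that lies in no proper subfield is a root of exactly one monic irreducible of degree 6 over F_13, and each such polynomial has 6 distinct roots in F_{13^6}. By Möbius inversion the count is N_13(6) = (1/6) Σ_{d|6} μ(6/d) · 13^d = (1/6)(μ(6)·13^1 + μ(3)·13^2 + μ(2)·13^3 + μ(1)·13^6) = 4824456/6 = 804076.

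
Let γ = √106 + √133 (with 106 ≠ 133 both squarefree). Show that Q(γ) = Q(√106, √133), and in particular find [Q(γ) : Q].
[Q(γ) : Q] = 4 (equivalently, Q(γ) = Q(√106, √133))

Obviously Q(γ) ⊆ Q(√106, √133), and [Q(√106, √133):Q] = 4 (since 106, 133 are distinct squarefree integers > 1 with 14098 not a perfect square). To show equality we compute the minimal polynomial of γ. From γ = √106 + √133: γ^2 = 106 + 2√(14098) + 133 = 239 + 2√(14098), so γ^2 - 239 = 2√(14098); squaring, (γ^2 - 239)^2 = 4·14098, i.e. γ^4 - 478γ^2 + 57121 - 56392 = 0, i.e. γ^4 - 478γ^2 + 729 = 0. So γ is a root of x^4 - 478x^2 + 729. This polynomial is irreducible over Q: it has no rational root (each ±√106 ± √133 is irrational), and any factorization into two quadratics over Q would force √(14098) ∈ Q (pairing opposite roots) or √106, √133 ∈ Q (other pairings), all impossible. Hence [Q(γ):Q] = 4 = [Q(√106, √133):Q], so Q(γ) = Q(√106, √133).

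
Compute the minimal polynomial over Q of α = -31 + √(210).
m_α(x) = x^2 + 62x + 751

From α + 31 = √(210), squaring gives (α + 31)^2 = 210, i.e. α^2 + 62α + 961 = 210, so α^2 + 62α + 751 = 0. The discriminant of x^2 + 62x + 751 is (62)^2 - 4·(751) = 3844 - 3004 = 840, and 4·(210) is not a perfect square in Q since 210 is squarefree and ≠ 1. Hence x^2 + 62x + 751 is irreducible over Q and is the minimal polynomial of α.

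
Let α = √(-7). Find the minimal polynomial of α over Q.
m_α(x) = x^2 + 7

α satisfies α^2 + 7 = 0, so x^2 + 7 annihilates α. Since d = -7 is squarefree and ≠ 1, it is not a perfect square in Q, so x^2 + 7 has no rational root and is therefore irreducible over Q (a degree-2 polynomial over a field is irreducible iff it has no root). Hence m_α(x) = x^2 + 7.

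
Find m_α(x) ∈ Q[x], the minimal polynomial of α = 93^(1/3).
m_α(x) = x^3 - 93

α satisfies α^3 = 93, so x^3 - 93 annihilates α. By the rational root test, a rational root p/q (in lowest terms) of x^3 - 93 would satisfy p^3 = 93 q^3, forcing q = 1 and p^3 = 93; but 93 is not a perfect cube, contradiction. A monic cubic over Q with no rational root is irreducible (any nontrivial factorization would include a linear factor). Hence x^3 - 93 is the minimal polynomial of α, and in particular [Q(α):Q] = 3.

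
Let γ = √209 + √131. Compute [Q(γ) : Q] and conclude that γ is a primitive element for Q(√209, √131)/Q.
[Q(γ) : Q] = 4 (equivalently, Q(γ) = Q(√209, √131))

Obviously Q(γ) ⊆ Q(√209, √131), and [Q(√209, √131):Q] = 4 (since 209, 131 are distinct squarefree integers > 1 with 27379 not a perfect square). To show equality we compute the minimal polynomial of γ. From γ = √209 + √131: γ^2 = 209 + 2√(27379) + 131 = 340 + 2√(27379), so γ^2 - 340 = 2√(27379); squaring, (γ^2 - 340)^2 = 4·27379, i.e. γ^4 - 680γ^2 + 115600 - 109516 = 0, i.e. γ^4 - 680γ^2 + 6084 = 0. So γ is a root of x^4 - 680x^2 + 6084. This polynomial is irreducible over Q: it has no rational root (each ±√209 ± √131 is irrational), and any factorization into two quadratics over Q would force √(27379) ∈ Q (pairing opposite roots) or √209, √131 ∈ Q (other pairings), all impossible. Hence [Q(γ):Q] = 4 = [Q(√209, √131):Q], so Q(γ) = Q(√209, √131).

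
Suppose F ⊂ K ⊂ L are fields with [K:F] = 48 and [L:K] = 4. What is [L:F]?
[L:F] = 192

The tower law says that for any tower of field extensions F ⊂ K ⊂ L with finite degrees, [L:F] = [L:K] · [K:F]. Here this gives [L:F] = 4 · 48 = 192.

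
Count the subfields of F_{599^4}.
F_{599^4} has 3 subfields

The subfields of F_{p^n} are exactly the fields F_{p^d} for d | n (each is the fixed field of the unique index-d subgroup of Gal(F_{p^n}/F_p) ≅ Z/nZ). The divisors of n = 4 are {1, 2, 4}, giving 3 subfields: F_{599^1}, F_{599^2}, F_{599^4}.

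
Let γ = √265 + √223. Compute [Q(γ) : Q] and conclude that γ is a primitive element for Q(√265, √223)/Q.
[Q(γ) : Q] = 4 (equivalently, Q(γ) = Q(√265, √223))

Obviously Q(γ) ⊆ Q(√265, √223), and [Q(√265, √223):Q] = 4 (since 265, 223 are distinct squarefree integers > 1 with 59095 not a perfect square). To show equality we compute the minimal polynomial of γ. From γ = √265 + √223: γ^2 = 265 + 2√(59095) + 223 = 488 + 2√(59095), so γ^2 - 488 = 2√(59095); squaring, (γ^2 - 488)^2 = 4·59095, i.e. γ^4 - 976γ^2 + 238144 - 236380 = 0, i.e. γ^4 - 976γ^2 + 1764 = 0. So γ is a root of x^4 - 976x^2 + 1764. This polynomial is irreducible over Q: it has no rational root (each ±√265 ± √223 is irrational), and any factorization into two quadratics over Q would force √(59095) ∈ Q (pairing opposite roots) or √265, √223 ∈ Q (other pairings), all impossible. Hence [Q(γ):Q] = 4 = [Q(√265, √223):Q], so Q(γ) = Q(√265, √223).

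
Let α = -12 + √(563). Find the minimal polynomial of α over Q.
m_α(x) = x^2 + 24x - 419

From α + 12 = √(563), squaring gives (α + 12)^2 = 563, i.e. α^2 + 24α + 144 = 563, so α^2 + 24α - 419 = 0. The discriminant of x^2 + 24x - 419 is (24)^2 - 4·(-419) = 576 + 1676 = 2252, and 4·(563) is not a perfect square in Q since 563 is squarefree and ≠ 1. Hence x^2 + 24x - 419 is irreducible over Q and is the minimal polynomial of α.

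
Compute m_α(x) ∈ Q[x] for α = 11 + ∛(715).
m_α(x) = x^3 - 33x^2 + 363x - 2046

Set β = α - 11 = ∛(715), so β^3 = 715. Then (α - 11)^3 - 715 = 0, i.e. α is a root of g(x) = (x - 11)^3 - 715 = x^3 - 33x^2 + 363x - 2046. Since g(x) = h(x - 11) where h(x) = x^3 - 715, and h is irreducible over Q (because 715 is not a perfect cube, so h has no rational root, and a monic cubic with no rational root is irreducible), g is also irreducible (irreducibility is preserved under the substitution x → x - 11). Hence m_α(x) = x^3 - 33x^2 + 363x - 2046.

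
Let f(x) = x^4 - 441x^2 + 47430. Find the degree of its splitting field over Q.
[K : Q] = 4

Solving the quadratic in x^2: x^2 = (441 ± √(441^2 - 4·47430))/2 = (441 ± √4761)/2 = (441 ± 69)/2, giving x^2 = 186 or x^2 = 255. So f(x) = (x^2 - 186)(x^2 - 255) and the roots of f are ±√186, ±√255. Hence the splitting field is K = Q(√186, √255). Since 186 and 255 are distinct squarefree integers > 1, their product 47430 is not a perfect square, so √255 ∉ Q(√186). By the tower law [K:Q] = [Q(√186,√255):Q(√186)] · [Q(√186):Q] = 2 · 2 = 4.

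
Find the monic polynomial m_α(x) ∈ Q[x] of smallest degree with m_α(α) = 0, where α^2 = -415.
m_α(x) = x^2 + 415

α satisfies α^2 + 415 = 0, so x^2 + 415 annihilates α. Since d = -415 is squarefree and ≠ 1, it is not a perfect square in Q, so x^2 + 415 has no rational root and is therefore irreducible over Q (a degree-2 polynomial over a field is irreducible iff it has no root). Hence m_α(x) = x^2 + 415.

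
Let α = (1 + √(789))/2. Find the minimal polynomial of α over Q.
m_α(x) = x^2 - x - 197

From 2α - 1 = √(789), squaring gives (2α - 1)^2 = 789, i.e. 4α^2 - 4α + 1 = 789, so α^2 - α + (1 - 789)/4 = 0. Since 789 ≡ 1 (mod 4), (1 - 789)/4 = -197 ∈ Z. The polynomial x^2 - x - 197 has discriminant 1 - 4·(-197) = 789, which is not a perfect square in Q (d = 789 is squarefree and ≠ 1), so x^2 - x - 197 is irreducible over Q. It is the minimal polynomial of α.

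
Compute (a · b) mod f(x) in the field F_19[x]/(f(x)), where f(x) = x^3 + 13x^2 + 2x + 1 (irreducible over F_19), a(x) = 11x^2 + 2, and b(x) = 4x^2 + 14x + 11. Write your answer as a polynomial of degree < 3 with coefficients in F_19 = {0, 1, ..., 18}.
a · b ≡ 3x^2 + 3x + 3 (mod f(x))

Multiply in F_19[x]: a(x)·b(x) = (11x^2 + 2)·(4x^2 + 14x + 11) = 6x^4 + 2x^3 + 15x^2 + 9x + 3. This has degree ≥ 3, so divide by f(x) over F_19: 6x^4 + 2x^3 + 15x^2 + 9x + 3 = (6x)·(x^3 + 13x^2 + 2x + 1) + (3x^2 + 3x + 3). Hence a·b ≡ 3x^2 + 3x + 3 (mod f). (F_19[x]/(f) is a field with 19^3 = 6859 elements since f is irreducible of degree 3.)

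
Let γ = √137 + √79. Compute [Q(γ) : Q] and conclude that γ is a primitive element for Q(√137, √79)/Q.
[Q(γ) : Q] = 4 (equivalently, Q(γ) = Q(√137, √79))

Obviously Q(γ) ⊆ Q(√137, √79), and [Q(√137, √79):Q] = 4 (since 137, 79 are distinct squarefree integers > 1 with 10823 not a perfect square). To show equality we compute the minimal polynomial of γ. From γ = √137 + √79: γ^2 = 137 + 2√(10823) + 79 = 216 + 2√(10823), so γ^2 - 216 = 2√(10823); squaring, (γ^2 - 216)^2 = 4·10823, i.e. γ^4 - 432γ^2 + 46656 - 43292 = 0, i.e. γ^4 - 432γ^2 + 3364 = 0. So γ is a root of x^4 - 432x^2 + 3364. This polynomial is irreducible over Q: it has no rational root (each ±√137 ± √79 is irrational), and any factorization into two quadratics over Q would force √(10823) ∈ Q (pairing opposite roots) or √137, √79 ∈ Q (other pairings), all impossible. Hence [Q(γ):Q] = 4 = [Q(√137, √79):Q], so Q(γ) = Q(√137, √79).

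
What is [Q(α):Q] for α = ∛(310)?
[Q(α):Q] = 3

The minimal polynomial of α is x^3 - 310, irreducible over Q since 310 is not a perfect cube (so x^3 - 310 has no rational root). Hence [Q(α):Q] = deg(m_α) = 3.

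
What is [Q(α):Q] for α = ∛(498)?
[Q(α):Q] = 3

The minimal polynomial of α is x^3 - 498, irreducible over Q since 498 is not a perfect cube (so x^3 - 498 has no rational root). Hence [Q(α):Q] = deg(m_α) = 3.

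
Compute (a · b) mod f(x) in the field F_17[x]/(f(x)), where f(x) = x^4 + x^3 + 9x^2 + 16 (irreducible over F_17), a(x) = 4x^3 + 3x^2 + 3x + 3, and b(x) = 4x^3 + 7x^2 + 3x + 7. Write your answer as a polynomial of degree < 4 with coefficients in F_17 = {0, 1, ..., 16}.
a · b ≡ 11x^3 + x^2 + 3x (mod f(x))

Multiply in F_17[x]: a(x)·b(x) = (4x^3 + 3x^2 + 3x + 3)·(4x^3 + 7x^2 + 3x + 7) = 16x^6 + 6x^5 + 11x^4 + 2x^3 + 13x + 4. This has degree ≥ 4, so divide by f(x) over F_17: 16x^6 + 6x^5 + 11x^4 + 2x^3 + 13x + 4 = (16x^2 + 7x + 13)·(x^4 + x^3 + 9x^2 + 16) + (11x^3 + x^2 + 3x). Hence a·b ≡ 11x^3 + x^2 + 3x (mod f). (F_17[x]/(f) is a field with 17^4 = 83521 elements since f is irreducible of degree 4.)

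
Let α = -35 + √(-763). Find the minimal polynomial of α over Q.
m_α(x) = x^2 + 70x + 1988

From α + 35 = √(-763), squaring gives (α + 35)^2 = -763, i.e. α^2 + 70α + 1225 = -763, so α^2 + 70α + 1988 = 0. The discriminant of x^2 + 70x + 1988 is (70)^2 - 4·(1988) = 4900 - 7952 = -3052, and 4·(-763) is not a perfect square in Q since -763 is squarefree and ≠ 1. Hence x^2 + 70x + 1988 is irreducible over Q and is the minimal polynomial of α.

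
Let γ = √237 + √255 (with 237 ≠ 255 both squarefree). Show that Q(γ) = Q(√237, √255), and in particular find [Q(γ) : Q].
[Q(γ) : Q] = 4 (equivalently, Q(γ) = Q(√237, √255))

Obviously Q(γ) ⊆ Q(√237, √255), and [Q(√237, √255):Q] = 4 (since 237, 255 are distinct squarefree integers > 1 with 60435 not a perfect square). To show equality we compute the minimal polynomial of γ. From γ = √237 + √255: γ^2 = 237 + 2√(60435) + 255 = 492 + 2√(60435), so γ^2 - 492 = 2√(60435); squaring, (γ^2 - 492)^2 = 4·60435, i.e. γ^4 - 984γ^2 + 242064 - 241740 = 0, i.e. γ^4 - 984γ^2 + 324 = 0. So γ is a root of x^4 - 984x^2 + 324. This polynomial is irreducible over Q: it has no rational root (each ±√237 ± √255 is irrational), and any factorization into two quadratics over Q would force √(60435) ∈ Q (pairing opposite roots) or √237, √255 ∈ Q (other pairings), all impossible. Hence [Q(γ):Q] = 4 = [Q(√237, √255):Q], so Q(γ) = Q(√237, √255).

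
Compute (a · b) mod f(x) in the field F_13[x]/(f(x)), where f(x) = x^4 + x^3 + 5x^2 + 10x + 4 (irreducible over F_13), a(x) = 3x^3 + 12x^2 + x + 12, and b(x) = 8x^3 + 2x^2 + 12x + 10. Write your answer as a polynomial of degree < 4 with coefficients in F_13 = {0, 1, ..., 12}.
a · b ≡ 6x^3 + 8x^2 + 11x + 3 (mod f(x))

Multiply in F_13[x]: a(x)·b(x) = (3x^3 + 12x^2 + x + 12)·(8x^3 + 2x^2 + 12x + 10) = 11x^6 + 11x^5 + 3x^4 + 12x^3 + 11x + 3. This has degree ≥ 4, so divide by f(x) over F_13: 11x^6 + 11x^5 + 3x^4 + 12x^3 + 11x + 3 = (11x^2)·(x^4 + x^3 + 5x^2 + 10x + 4) + (6x^3 + 8x^2 + 11x + 3). Hence a·b ≡ 6x^3 + 8x^2 + 11x + 3 (mod f). (F_13[x]/(f) is a field with 13^4 = 28561 elements since f is irreducible of degree 4.)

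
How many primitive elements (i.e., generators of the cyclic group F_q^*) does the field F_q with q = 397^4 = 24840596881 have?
There are φ(24840596880) = 5991321600 primitive elements

F_q^* is cyclic of order q - 1 = 24840596880. A cyclic group of order m has exactly φ(m) generators. Here m = 24840596880 = 2^4 · 3^2 · 5 · 11 · 199 · 15761, so the number of primitive elements is φ(24840596880) = 5991321600.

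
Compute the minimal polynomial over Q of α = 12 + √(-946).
m_α(x) = x^2 - 24x + 1090

From α - 12 = √(-946), squaring gives (α - 12)^2 = -946, i.e. α^2 - 24α + 144 = -946, so α^2 - 24α + 1090 = 0. The discriminant of x^2 - 24x + 1090 is (-24)^2 - 4·(1090) = 576 - 4360 = -3784, and 4·(-946) is not a perfect square in Q since -946 is squarefree and ≠ 1. Hence x^2 - 24x + 1090 is irreducible over Q and is the minimal polynomial of α.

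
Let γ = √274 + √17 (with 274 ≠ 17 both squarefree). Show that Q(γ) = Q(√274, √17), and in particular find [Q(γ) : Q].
[Q(γ) : Q] = 4 (equivalently, Q(γ) = Q(√274, √17))

Obviously Q(γ) ⊆ Q(√274, √17), and [Q(√274, √17):Q] = 4 (since 274, 17 are distinct squarefree integers > 1 with 4658 not a perfect square). To show equality we compute the minimal polynomial of γ. From γ = √274 + √17: γ^2 = 274 + 2√(4658) + 17 = 291 + 2√(4658), so γ^2 - 291 = 2√(4658); squaring, (γ^2 - 291)^2 = 4·4658, i.e. γ^4 - 582γ^2 + 84681 - 18632 = 0, i.e. γ^4 - 582γ^2 + 66049 = 0. So γ is a root of x^4 - 582x^2 + 66049. This polynomial is irreducible over Q: it has no rational root (each ±√274 ± √17 is irrational), and any factorization into two quadratics over Q would force √(4658) ∈ Q (pairing opposite roots) or √274, √17 ∈ Q (other pairings), all impossible. Hence [Q(γ):Q] = 4 = [Q(√274, √17):Q], so Q(γ) = Q(√274, √17).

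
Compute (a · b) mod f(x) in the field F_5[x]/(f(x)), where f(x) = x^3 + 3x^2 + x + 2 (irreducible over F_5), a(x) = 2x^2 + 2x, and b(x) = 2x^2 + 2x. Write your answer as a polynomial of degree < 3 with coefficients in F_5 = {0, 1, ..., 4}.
a · b ≡ 2x^2 + x + 3 (mod f(x))

Multiply in F_5[x]: a(x)·b(x) = (2x^2 + 2x)·(2x^2 + 2x) = 4x^4 + 3x^3 + 4x^2. This has degree ≥ 3, so divide by f(x) over F_5: 4x^4 + 3x^3 + 4x^2 = (4x + 1)·(x^3 + 3x^2 + x + 2) + (2x^2 + x + 3). Hence a·b ≡ 2x^2 + x + 3 (mod f). (F_5[x]/(f) is a field with 5^3 = 125 elements since f is irreducible of degree 3.)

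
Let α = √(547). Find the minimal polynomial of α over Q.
m_α(x) = x^2 - 547

α satisfies α^2 - 547 = 0, so x^2 - 547 annihilates α. Since d = 547 is squarefree and ≠ 1, it is not a perfect square in Q, so x^2 - 547 has no rational root and is therefore irreducible over Q (a degree-2 polynomial over a field is irreducible iff it has no root). Hence m_α(x) = x^2 - 547.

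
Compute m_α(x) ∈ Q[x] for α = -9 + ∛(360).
m_α(x) = x^3 + 27x^2 + 243x + 369

Set β = α + 9 = ∛(360), so β^3 = 360. Then (α + 9)^3 - 360 = 0, i.e. α is a root of g(x) = (x + 9)^3 - 360 = x^3 + 27x^2 + 243x + 369. Since g(x) = h(x + 9) where h(x) = x^3 - 360, and h is irreducible over Q (because 360 is not a perfect cube, so h has no rational root, and a monic cubic with no rational root is irreducible), g is also irreducible (irreducibility is preserved under the substitution x → x + 9). Hence m_α(x) = x^3 + 27x^2 + 243x + 369.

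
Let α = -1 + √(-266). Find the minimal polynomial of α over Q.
m_α(x) = x^2 + 2x + 267

From α + 1 = √(-266), squaring gives (α + 1)^2 = -266, i.e. α^2 + 2α + 1 = -266, so α^2 + 2α + 267 = 0. The discriminant of x^2 + 2x + 267 is (2)^2 - 4·(267) = 4 - 1068 = -1064, and 4·(-266) is not a perfect square in Q since -266 is squarefree and ≠ 1. Hence x^2 + 2x + 267 is irreducible over Q and is the minimal polynomial of α.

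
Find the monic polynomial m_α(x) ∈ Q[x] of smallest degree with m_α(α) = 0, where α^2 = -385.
m_α(x) = x^2 + 385

α satisfies α^2 + 385 = 0, so x^2 + 385 annihilates α. Since d = -385 is squarefree and ≠ 1, it is not a perfect square in Q, so x^2 + 385 has no rational root and is therefore irreducible over Q (a degree-2 polynomial over a field is irreducible iff it has no root). Hence m_α(x) = x^2 + 385.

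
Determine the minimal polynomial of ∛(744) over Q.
m_α(x) = x^3 - 744

α satisfies α^3 = 744, so x^3 - 744 annihilates α. By the rational root test, a rational root p/q (in lowest terms) of x^3 - 744 would satisfy p^3 = 744 q^3, forcing q = 1 and p^3 = 744; but 744 is not a perfect cube, contradiction. A monic cubic over Q with no rational root is irreducible (any nontrivial factorization would include a linear factor). Hence x^3 - 744 is the minimal polynomial of α, and in particular [Q(α):Q] = 3.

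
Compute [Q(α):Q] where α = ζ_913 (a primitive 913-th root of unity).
[Q(α):Q] = 820

The minimal polynomial of ζ_913 over Q is the 913-th cyclotomic polynomial Φ_913(x), which is irreducible over Q and has degree φ(913) = 820. Hence [Q(α):Q] = φ(913) = 820.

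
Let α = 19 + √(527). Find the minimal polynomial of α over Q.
m_α(x) = x^2 - 38x - 166

From α - 19 = √(527), squaring gives (α - 19)^2 = 527, i.e. α^2 - 38α + 361 = 527, so α^2 - 38α - 166 = 0. The discriminant of x^2 - 38x - 166 is (-38)^2 - 4·(-166) = 1444 + 664 = 2108, and 4·(527) is not a perfect square in Q since 527 is squarefree and ≠ 1. Hence x^2 - 38x - 166 is irreducible over Q and is the minimal polynomial of α.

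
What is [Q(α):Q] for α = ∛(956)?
[Q(α):Q] = 3

The minimal polynomial of α is x^3 - 956, irreducible over Q since 956 is not a perfect cube (so x^3 - 956 has no rational root). Hence [Q(α):Q] = deg(m_α) = 3.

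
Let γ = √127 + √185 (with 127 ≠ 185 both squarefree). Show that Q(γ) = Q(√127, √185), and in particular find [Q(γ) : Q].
[Q(γ) : Q] = 4 (equivalently, Q(γ) = Q(√127, √185))

Obviously Q(γ) ⊆ Q(√127, √185), and [Q(√127, √185):Q] = 4 (since 127, 185 are distinct squarefree integers > 1 with 23495 not a perfect square). To show equality we compute the minimal polynomial of γ. From γ = √127 + √185: γ^2 = 127 + 2√(23495) + 185 = 312 + 2√(23495), so γ^2 - 312 = 2√(23495); squaring, (γ^2 - 312)^2 = 4·23495, i.e. γ^4 - 624γ^2 + 97344 - 93980 = 0, i.e. γ^4 - 624γ^2 + 3364 = 0. So γ is a root of x^4 - 624x^2 + 3364. This polynomial is irreducible over Q: it has no rational root (each ±√127 ± √185 is irrational), and any factorization into two quadratics over Q would force √(23495) ∈ Q (pairing opposite roots) or √127, √185 ∈ Q (other pairings), all impossible. Hence [Q(γ):Q] = 4 = [Q(√127, √185):Q], so Q(γ) = Q(√127, √185).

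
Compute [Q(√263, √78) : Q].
[Q(√263, √78) : Q] = 4

[Q(√263):Q] = 2 (min poly x^2 - 263, irreducible since 263 is squarefree > 1). For the top step, suppose √78 ∈ Q(√263), say √78 = c + d√263 with c, d ∈ Q. Squaring: 78 = c^2 + 263d^2 + 2cd√263. Since √263 ∉ Q this forces 2cd = 0. If d = 0 then √78 = c ∈ Q, contradicting 78 squarefree > 1. If c = 0 then 78 = 263d^2, so 263·78 = (263d)^2 is a perfect square in Q — but 263·78 = 20514 is not a perfect square (since 263 and 78 are distinct squarefree integers). Contradiction. Hence √78 ∉ Q(√263), so x^2 - 78 stays irreducible over Q(√263) and [Q(√263, √78) : Q(√263)] = 2. By the tower law, [Q(√263, √78) : Q] = 2 · 2 = 4.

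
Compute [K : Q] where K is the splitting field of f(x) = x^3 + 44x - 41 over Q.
[K : Q] = 6

By the rational root test, any rational root of the monic integer polynomial f(x) = x^3 + 44x - 41 must be an integer dividing the constant term -41, i.e. one of ±{1, 41}. Evaluating: f(1) = 4, f(-1) = -86, f(41) = 70684, f(-41) = -70766; none is 0, so f has no rational root and is therefore irreducible over Q (a cubic with no linear factor over a field is irreducible). For an irreducible cubic, the Galois group is A_3 or S_3 according as the discriminant disc(f) = -4a^3 - 27b^2 = -4·(44)^3 - 27·(-41)^2 = -386123 is or is not a square in Q. Here disc(f) = -386123 is not a perfect square in Q, so the Galois group of f over Q is not contained in A_3 and must be all of S_3. The splitting field has degree |S_3| = 6 over Q, so [K : Q] = 6.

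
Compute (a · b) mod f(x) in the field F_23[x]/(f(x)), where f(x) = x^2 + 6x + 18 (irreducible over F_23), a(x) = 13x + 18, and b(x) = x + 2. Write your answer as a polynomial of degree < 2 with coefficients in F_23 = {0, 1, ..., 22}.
a · b ≡ 12x + 9 (mod f(x))

Multiply in F_23[x]: a(x)·b(x) = (13x + 18)·(x + 2) = 13x^2 + 21x + 13. This has degree ≥ 2, so divide by f(x) over F_23: 13x^2 + 21x + 13 = (13)·(x^2 + 6x + 18) + (12x + 9). Hence a·b ≡ 12x + 9 (mod f). (F_23[x]/(f) is a field with 23^2 = 529 elements since f is irreducible of degree 2.)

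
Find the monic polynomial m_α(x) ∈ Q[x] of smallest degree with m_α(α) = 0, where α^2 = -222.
m_α(x) = x^2 + 222

α satisfies α^2 + 222 = 0, so x^2 + 222 annihilates α. Since d = -222 is squarefree and ≠ 1, it is not a perfect square in Q, so x^2 + 222 has no rational root and is therefore irreducible over Q (a degree-2 polynomial over a field is irreducible iff it has no root). Hence m_α(x) = x^2 + 222.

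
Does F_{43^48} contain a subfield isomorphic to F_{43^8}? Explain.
Yes: F_{43^8} is a subfield of F_{43^48}

F_{p^m} embeds in F_{p^n} iff m | n (since F_{p^n} is the splitting field of x^(p^n) - x, and F_{p^m} ⊂ F_{p^n} forces p^n to be a power of p^m, i.e. m | n; conversely if m | n then every root of x^(p^m) - x is a root of x^(p^n) - x). Here 8 | 48 (since 48 = 6·8), so F_{43^8} is a subfield of F_{43^48}, and [F_{43^48} : F_{43^8}] = 48/8 = 6.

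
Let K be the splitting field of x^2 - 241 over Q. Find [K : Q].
[K : Q] = 2

f(x) = x^2 - 241 factors as (x - √241)(x + √241). The splitting field is K = Q(√241). Since 241 is squarefree and > 1, it is not a perfect square, so x^2 - 241 is irreducible over Q and [Q(√241) : Q] = 2. Hence [K : Q] = 2.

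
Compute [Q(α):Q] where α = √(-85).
[Q(α):Q] = 2

[Q(α):Q] equals the degree of the minimal polynomial of α. Here α^2 = -85 and x^2 + 85 is irreducible (d = -85 is squarefree, ≠ 1, hence not a square), so deg(m_α) = 2. Thus [Q(α):Q] = 2.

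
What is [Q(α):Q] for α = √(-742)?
[Q(α):Q] = 2

[Q(α):Q] equals the degree of the minimal polynomial of α. Here α^2 = -742 and x^2 + 742 is irreducible (d = -742 is squarefree, ≠ 1, hence not a square), so deg(m_α) = 2. Thus [Q(α):Q] = 2.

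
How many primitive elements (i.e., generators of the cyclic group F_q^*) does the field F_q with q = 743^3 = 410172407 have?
There are φ(410172406) = 172471104 primitive elements

F_q^* is cyclic of order q - 1 = 410172406. A cyclic group of order m has exactly φ(m) generators. Here m = 410172406 = 2 · 7 · 53 · 552793, so the number of primitive elements is φ(410172406) = 172471104.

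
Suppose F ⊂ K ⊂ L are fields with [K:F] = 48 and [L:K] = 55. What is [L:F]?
[L:F] = 2640

The tower law says that for any tower of field extensions F ⊂ K ⊂ L with finite degrees, [L:F] = [L:K] · [K:F]. Here this gives [L:F] = 55 · 48 = 2640.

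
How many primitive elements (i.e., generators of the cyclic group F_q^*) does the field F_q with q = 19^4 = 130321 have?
There are φ(130320) = 34560 primitive elements

F_q^* is cyclic of order q - 1 = 130320. A cyclic group of order m has exactly φ(m) generators. Here m = 130320 = 2^4 · 3^2 · 5 · 181, so the number of primitive elements is φ(130320) = 34560.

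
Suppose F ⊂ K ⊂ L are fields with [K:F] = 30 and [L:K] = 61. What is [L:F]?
[L:F] = 1830

The tower law says that for any tower of field extensions F ⊂ K ⊂ L with finite degrees, [L:F] = [L:K] · [K:F]. Here this gives [L:F] = 61 · 30 = 1830.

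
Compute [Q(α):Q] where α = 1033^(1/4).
[Q(α):Q] = 4

α is a root of x^4 - 1033. By Eisenstein's criterion at the prime p = 1033 (which divides the constant term 1033 but p^2 = 1067089 does not, since 1033 is squarefree), x^4 - 1033 is irreducible over Q. Hence [Q(α):Q] = 4.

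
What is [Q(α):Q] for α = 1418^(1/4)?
[Q(α):Q] = 4

α is a root of x^4 - 1418. By Eisenstein's criterion at the prime p = 2 (which divides the constant term 1418 but p^2 = 4 does not, since 1418 is squarefree), x^4 - 1418 is irreducible over Q. Hence [Q(α):Q] = 4.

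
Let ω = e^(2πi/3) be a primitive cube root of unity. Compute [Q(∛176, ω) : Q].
[Q(∛176, ω) : Q] = 6

[Q(∛176):Q] = 3 (min poly x^3 - 176, irreducible since 176 is not a perfect cube). [Q(ω):Q] = 2 (min poly x^2 + x + 1). Since Q(∛176) ⊂ R and ω ∉ R, we have ω ∉ Q(∛176), so x^2 + x + 1 remains irreducible over Q(∛176) and [Q(∛176, ω) : Q(∛176)] = 2. By the tower law, [Q(∛176, ω) : Q] = 3 · 2 = 6. (In fact Q(∛176, ω) is the splitting field of x^3 - 176 over Q.)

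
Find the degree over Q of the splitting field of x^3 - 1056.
[K : Q] = 6

The roots of x^3 - 1056 are ∛1056, ω∛1056, ω^2∛1056 where ω = e^(2πi/3) is a primitive cube root of unity, so K = Q(∛1056, ω). Now [Q(∛1056):Q] = 3 (since 1056 is not a perfect cube, x^3 - 1056 is irreducible) and [Q(ω):Q] = 2. Both 2 and 3 divide [K:Q], and [K:Q] ≤ 3·2 = 6, so [K:Q] = 6. (Equivalently: Q(∛1056) ⊂ R but ω ∉ R, so [K : Q(∛1056)] = 2.)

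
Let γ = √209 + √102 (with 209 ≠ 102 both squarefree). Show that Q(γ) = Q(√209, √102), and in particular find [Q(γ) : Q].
[Q(γ) : Q] = 4 (equivalently, Q(γ) = Q(√209, √102))

Obviously Q(γ) ⊆ Q(√209, √102), and [Q(√209, √102):Q] = 4 (since 209, 102 are distinct squarefree integers > 1 with 21318 not a perfect square). To show equality we compute the minimal polynomial of γ. From γ = √209 + √102: γ^2 = 209 + 2√(21318) + 102 = 311 + 2√(21318), so γ^2 - 311 = 2√(21318); squaring, (γ^2 - 311)^2 = 4·21318, i.e. γ^4 - 622γ^2 + 96721 - 85272 = 0, i.e. γ^4 - 622γ^2 + 11449 = 0. So γ is a root of x^4 - 622x^2 + 11449. This polynomial is irreducible over Q: it has no rational root (each ±√209 ± √102 is irrational), and any factorization into two quadratics over Q would force √(21318) ∈ Q (pairing opposite roots) or √209, √102 ∈ Q (other pairings), all impossible. Hence [Q(γ):Q] = 4 = [Q(√209, √102):Q], so Q(γ) = Q(√209, √102).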